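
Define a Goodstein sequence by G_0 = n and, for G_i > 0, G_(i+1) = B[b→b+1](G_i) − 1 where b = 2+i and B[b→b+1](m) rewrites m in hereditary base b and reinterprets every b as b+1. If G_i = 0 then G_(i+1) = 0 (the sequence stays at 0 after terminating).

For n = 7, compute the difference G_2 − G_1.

(0) 7|_2 = 2^2 + 2 + 1 ↦ 3^3 + 3 + 1|_3 = 31 ⇒ 30
(1) 30|_3 = 3^3 + 3 ↦ 4^4 + 4|_4 = 260 ⇒ 259

229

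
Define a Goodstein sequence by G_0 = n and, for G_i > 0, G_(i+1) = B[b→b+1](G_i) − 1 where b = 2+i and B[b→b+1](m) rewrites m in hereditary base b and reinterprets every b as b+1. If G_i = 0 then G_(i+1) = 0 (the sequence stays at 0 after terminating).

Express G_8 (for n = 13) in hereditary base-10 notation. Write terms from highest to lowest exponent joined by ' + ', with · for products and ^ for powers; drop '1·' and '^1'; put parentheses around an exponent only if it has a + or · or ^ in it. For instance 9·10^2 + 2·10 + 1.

10^(10 + 1) + 3·10^3 + 3·10^2 + 2·10 + 5

G_0 = 13. HB_2(13) = 2^(2 + 1) + 2^2 + 1. Bump = 109. G_1 = 108.
G_1 = 108. HB_3(108) = 3^(3 + 1) + 3^3. Bump = 1280. G_2 = 1279.
G_2 = 1279. HB_4(1279) = 4^(4 + 1) + 3·4^3 + 3·4^2 + 3·4 + 3. Bump = 16093. G_3 = 16092.
G_3 = 16092. HB_5(16092) = 5^(5 + 1) + 3·5^3 + 3·5^2 + 3·5 + 2. Bump = 280712. G_4 = 280711.
G_4 = 280711. HB_6(280711) = 6^(6 + 1) + 3·6^3 + 3·6^2 + 3·6 + 1. Bump = 5765999. G_5 = 5765998.
G_5 = 5765998. HB_7(5765998) = 7^(7 + 1) + 3·7^3 + 3·7^2 + 3·7. Bump = 134219480. G_6 = 134219479.
G_6 = 134219479. HB_8(134219479) = 8^(8 + 1) + 3·8^3 + 3·8^2 + 2·8 + 7. Bump = 3486786856. G_7 = 3486786855.
G_7 = 3486786855. HB_9(3486786855) = 9^(9 + 1) + 3·9^3 + 3·9^2 + 2·9 + 6. Bump = 100000003326. G_8 = 100000003325.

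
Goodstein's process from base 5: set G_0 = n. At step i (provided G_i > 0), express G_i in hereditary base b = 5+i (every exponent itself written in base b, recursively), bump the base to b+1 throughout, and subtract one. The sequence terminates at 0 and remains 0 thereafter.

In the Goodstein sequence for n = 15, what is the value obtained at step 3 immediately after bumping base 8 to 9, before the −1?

i=0: 15 = 3·5 (b=5); 5→6: 3·6 = 18; 18−1 = 17
i=1: 17 = 2·6 + 5 (b=6); 6→7: 2·7 + 5 = 19; 19−1 = 18
i=2: 18 = 2·7 + 4 (b=7); 7→8: 2·8 + 4 = 20; 20−1 = 19
i=3: 19 = 2·8 + 3 (b=8); 8→9: 2·9 + 3 = 21; 21−1 = 20

21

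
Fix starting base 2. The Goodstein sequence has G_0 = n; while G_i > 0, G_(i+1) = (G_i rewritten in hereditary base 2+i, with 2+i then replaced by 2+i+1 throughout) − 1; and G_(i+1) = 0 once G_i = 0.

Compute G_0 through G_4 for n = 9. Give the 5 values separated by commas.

9, 81, 1023, 9842, 140743

G_0=9  [base 2] 2^(2 + 1) + 1  →[2↦3]→  3^(3 + 1) + 1 = 82  −1 ⇒ G_1=81
G_1=81  [base 3] 3^(3 + 1)  →[3↦4]→  4^(4 + 1) = 1024  −1 ⇒ G_2=1023
G_2=1023  [base 4] 3·4^4 + 3·4^3 + 3·4^2 + 3·4 + 3  →[4↦5]→  3·5^5 + 3·5^3 + 3·5^2 + 3·5 + 3 = 9843  −1 ⇒ G_3=9842
G_3=9842  [base 5] 3·5^5 + 3·5^3 + 3·5^2 + 3·5 + 2  →[5↦6]→  3·6^6 + 3·6^3 + 3·6^2 + 3·6 + 2 = 140744  −1 ⇒ G_4=140743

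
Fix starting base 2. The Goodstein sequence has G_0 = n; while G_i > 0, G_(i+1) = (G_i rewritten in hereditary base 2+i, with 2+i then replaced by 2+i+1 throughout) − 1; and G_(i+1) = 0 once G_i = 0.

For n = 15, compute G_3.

18752

G_0 = 15. HB_2(15) = 2^(2 + 1) + 2^2 + 2 + 1. Bump = 112. G_1 = 111.
G_1 = 111. HB_3(111) = 3^(3 + 1) + 3^3 + 3. Bump = 1284. G_2 = 1283.
G_2 = 1283. HB_4(1283) = 4^(4 + 1) + 4^4 + 3. Bump = 18753. G_3 = 18752.
G_3 = 18752. HB_5(18752) = 5^(5 + 1) + 5^5 + 2. Bump = 326594. G_4 = 326593.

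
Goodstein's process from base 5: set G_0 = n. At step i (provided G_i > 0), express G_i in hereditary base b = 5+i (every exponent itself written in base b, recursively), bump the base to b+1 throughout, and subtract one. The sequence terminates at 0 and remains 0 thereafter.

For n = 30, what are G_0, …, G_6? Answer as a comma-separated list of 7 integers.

30 —HB5→ 5^2 + 5 —bump→ 6^2 + 6 = 42 —(−1)→ 41
41 —HB6→ 6^2 + 5 —bump→ 7^2 + 5 = 54 —(−1)→ 53
53 —HB7→ 7^2 + 4 —bump→ 8^2 + 4 = 68 —(−1)→ 67
67 —HB8→ 8^2 + 3 —bump→ 9^2 + 3 = 84 —(−1)→ 83
83 —HB9→ 9^2 + 2 —bump→ 10^2 + 2 = 102 —(−1)→ 101
101 —HB10→ 10^2 + 1 —bump→ 11^2 + 1 = 122 —(−1)→ 121

30, 41, 53, 67, 83, 101, 121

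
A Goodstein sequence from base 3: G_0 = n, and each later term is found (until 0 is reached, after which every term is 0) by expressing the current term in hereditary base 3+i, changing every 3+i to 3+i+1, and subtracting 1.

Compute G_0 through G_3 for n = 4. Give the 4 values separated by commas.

4, 4, 4, 3

[0] 4 ≡ 3 + 1 (base 3). Lift 4: 5. −1: 4.
[1] 4 ≡ 4 (base 4). Lift 5: 5. −1: 4.
[2] 4 ≡ 4 (base 5). Lift 6: 4. −1: 3.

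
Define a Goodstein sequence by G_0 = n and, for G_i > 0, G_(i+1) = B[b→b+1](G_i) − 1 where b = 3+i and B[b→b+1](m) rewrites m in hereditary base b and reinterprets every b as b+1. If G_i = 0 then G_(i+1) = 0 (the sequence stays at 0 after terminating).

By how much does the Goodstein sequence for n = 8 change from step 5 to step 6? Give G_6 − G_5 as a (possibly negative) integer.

0

i=0: 8 = 2·3 + 2 (b=3); 3→4: 2·4 + 2 = 10; 10−1 = 9
i=1: 9 = 2·4 + 1 (b=4); 4→5: 2·5 + 1 = 11; 11−1 = 10
i=2: 10 = 2·5 (b=5); 5→6: 2·6 = 12; 12−1 = 11
i=3: 11 = 6 + 5 (b=6); 6→7: 7 + 5 = 12; 12−1 = 11
i=4: 11 = 7 + 4 (b=7); 7→8: 8 + 4 = 12; 12−1 = 11
i=5: 11 = 8 + 3 (b=8); 8→9: 9 + 3 = 12; 12−1 = 11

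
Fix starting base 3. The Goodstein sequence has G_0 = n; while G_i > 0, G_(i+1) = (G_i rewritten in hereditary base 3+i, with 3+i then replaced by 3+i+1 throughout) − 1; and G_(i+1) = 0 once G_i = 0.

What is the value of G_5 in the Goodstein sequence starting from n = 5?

step 0: 5 = 3 + 2; sub 4 for 3: 4 + 2; = 6; G_1 = 6−1 = 5
step 1: 5 = 4 + 1; sub 5 for 4: 5 + 1; = 6; G_2 = 6−1 = 5
step 2: 5 = 5; sub 6 for 5: 6; = 6; G_3 = 6−1 = 5
step 3: 5 = 5; sub 7 for 6: 5; = 5; G_4 = 5−1 = 4
step 4: 4 = 4; sub 8 for 7: 4; = 4; G_5 = 4−1 = 3
step 5: 3 = 3; sub 9 for 8: 3; = 3; G_6 = 3−1 = 2

3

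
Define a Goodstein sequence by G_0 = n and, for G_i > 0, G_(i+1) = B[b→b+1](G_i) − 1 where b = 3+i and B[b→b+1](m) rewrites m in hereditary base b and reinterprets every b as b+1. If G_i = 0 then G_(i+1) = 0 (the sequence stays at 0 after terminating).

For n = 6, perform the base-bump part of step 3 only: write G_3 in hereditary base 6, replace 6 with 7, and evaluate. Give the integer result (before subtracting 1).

G_0=6  [base 3] 2·3  →[3↦4]→  2·4 = 8  −1 ⇒ G_1=7
G_1=7  [base 4] 4 + 3  →[4↦5]→  5 + 3 = 8  −1 ⇒ G_2=7
G_2=7  [base 5] 5 + 2  →[5↦6]→  6 + 2 = 8  −1 ⇒ G_3=7
G_3=7  [base 6] 6 + 1  →[6↦7]→  7 + 1 = 8  −1 ⇒ G_4=7

8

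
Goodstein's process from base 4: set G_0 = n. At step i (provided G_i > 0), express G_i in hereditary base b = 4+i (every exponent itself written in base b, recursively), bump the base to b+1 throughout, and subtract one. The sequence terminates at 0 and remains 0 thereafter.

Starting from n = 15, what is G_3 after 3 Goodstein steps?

i=0: 15 = 3·4 + 3 (b=4); 4→5: 3·5 + 3 = 18; 18−1 = 17
i=1: 17 = 3·5 + 2 (b=5); 5→6: 3·6 + 2 = 20; 20−1 = 19
i=2: 19 = 3·6 + 1 (b=6); 6→7: 3·7 + 1 = 22; 22−1 = 21
i=3: 21 = 3·7 (b=7); 7→8: 3·8 = 24; 24−1 = 23

21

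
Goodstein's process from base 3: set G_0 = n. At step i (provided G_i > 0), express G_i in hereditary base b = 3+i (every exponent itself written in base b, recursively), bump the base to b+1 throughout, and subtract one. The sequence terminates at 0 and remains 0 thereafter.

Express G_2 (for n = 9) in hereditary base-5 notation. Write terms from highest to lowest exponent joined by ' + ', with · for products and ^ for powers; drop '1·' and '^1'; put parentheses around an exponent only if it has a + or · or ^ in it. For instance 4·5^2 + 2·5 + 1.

3·5 + 2

base 3: 9 = 3^2; at 4: 4^2 = 16; next = 15
base 4: 15 = 3·4 + 3; at 5: 3·5 + 3 = 18; next = 17
base 5: 17 = 3·5 + 2; at 6: 3·6 + 2 = 20; next = 19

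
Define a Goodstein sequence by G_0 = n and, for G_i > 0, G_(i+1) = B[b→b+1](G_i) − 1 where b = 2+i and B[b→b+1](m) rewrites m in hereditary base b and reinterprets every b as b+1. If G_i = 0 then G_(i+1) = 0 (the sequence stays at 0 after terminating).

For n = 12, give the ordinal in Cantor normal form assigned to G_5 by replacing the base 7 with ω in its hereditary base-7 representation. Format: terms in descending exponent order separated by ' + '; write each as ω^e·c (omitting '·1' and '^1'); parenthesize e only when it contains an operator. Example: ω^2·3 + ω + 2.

ω^(ω + 1) + ω^2·2 + ω + 4

12 —HB2→ 2^(2 + 1) + 2^2 —bump→ 3^(3 + 1) + 3^3 = 108 —(−1)→ 107
107 —HB3→ 3^(3 + 1) + 2·3^2 + 2·3 + 2 —bump→ 4^(4 + 1) + 2·4^2 + 2·4 + 2 = 1066 —(−1)→ 1065
1065 —HB4→ 4^(4 + 1) + 2·4^2 + 2·4 + 1 —bump→ 5^(5 + 1) + 2·5^2 + 2·5 + 1 = 15686 —(−1)→ 15685
15685 —HB5→ 5^(5 + 1) + 2·5^2 + 2·5 —bump→ 6^(6 + 1) + 2·6^2 + 2·6 = 280020 —(−1)→ 280019
280019 —HB6→ 6^(6 + 1) + 2·6^2 + 6 + 5 —bump→ 7^(7 + 1) + 2·7^2 + 7 + 5 = 5764911 —(−1)→ 5764910
5764910 —HB7→ 7^(7 + 1) + 2·7^2 + 7 + 4 —bump→ 8^(8 + 1) + 2·8^2 + 8 + 4 = 134217868 —(−1)→ 134217867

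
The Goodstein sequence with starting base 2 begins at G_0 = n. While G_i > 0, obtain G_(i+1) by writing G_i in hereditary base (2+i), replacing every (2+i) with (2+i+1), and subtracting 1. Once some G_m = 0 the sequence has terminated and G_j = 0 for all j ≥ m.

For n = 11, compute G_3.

15627

(0) 11|_2 = 2^(2 + 1) + 2 + 1 ↦ 3^(3 + 1) + 3 + 1|_3 = 85 ⇒ 84
(1) 84|_3 = 3^(3 + 1) + 3 ↦ 4^(4 + 1) + 4|_4 = 1028 ⇒ 1027
(2) 1027|_4 = 4^(4 + 1) + 3 ↦ 5^(5 + 1) + 3|_5 = 15628 ⇒ 15627
(3) 15627|_5 = 5^(5 + 1) + 2 ↦ 6^(6 + 1) + 2|_6 = 279938 ⇒ 279937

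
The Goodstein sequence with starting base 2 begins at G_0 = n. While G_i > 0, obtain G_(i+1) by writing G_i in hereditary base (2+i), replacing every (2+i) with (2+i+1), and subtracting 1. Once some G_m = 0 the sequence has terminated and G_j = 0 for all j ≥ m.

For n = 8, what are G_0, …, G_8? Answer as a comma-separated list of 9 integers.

base 2: 8 = 2^(2 + 1); at 3: 3^(3 + 1) = 81; next = 80
base 3: 80 = 2·3^3 + 2·3^2 + 2·3 + 2; at 4: 2·4^4 + 2·4^2 + 2·4 + 2 = 554; next = 553
base 4: 553 = 2·4^4 + 2·4^2 + 2·4 + 1; at 5: 2·5^5 + 2·5^2 + 2·5 + 1 = 6311; next = 6310
base 5: 6310 = 2·5^5 + 2·5^2 + 2·5; at 6: 2·6^6 + 2·6^2 + 2·6 = 93396; next = 93395
base 6: 93395 = 2·6^6 + 2·6^2 + 6 + 5; at 7: 2·7^7 + 2·7^2 + 7 + 5 = 1647196; next = 1647195
base 7: 1647195 = 2·7^7 + 2·7^2 + 7 + 4; at 8: 2·8^8 + 2·8^2 + 8 + 4 = 33554572; next = 33554571
base 8: 33554571 = 2·8^8 + 2·8^2 + 8 + 3; at 9: 2·9^9 + 2·9^2 + 9 + 3 = 774841152; next = 774841151
base 9: 774841151 = 2·9^9 + 2·9^2 + 9 + 2; at 10: 2·10^10 + 2·10^2 + 10 + 2 = 20000000212; next = 20000000211

8, 80, 553, 6310, 93395, 1647195, 33554571, 774841151, 20000000211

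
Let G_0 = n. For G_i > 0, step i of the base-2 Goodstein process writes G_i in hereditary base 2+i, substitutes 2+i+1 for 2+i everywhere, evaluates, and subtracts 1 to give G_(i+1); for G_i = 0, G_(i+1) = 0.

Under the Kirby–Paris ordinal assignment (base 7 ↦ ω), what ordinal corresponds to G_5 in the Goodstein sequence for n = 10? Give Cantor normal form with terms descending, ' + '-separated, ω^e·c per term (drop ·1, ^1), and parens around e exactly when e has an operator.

10 —HB2→ 2^(2 + 1) + 2 —bump→ 3^(3 + 1) + 3 = 84 —(−1)→ 83
83 —HB3→ 3^(3 + 1) + 2 —bump→ 4^(4 + 1) + 2 = 1026 —(−1)→ 1025
1025 —HB4→ 4^(4 + 1) + 1 —bump→ 5^(5 + 1) + 1 = 15626 —(−1)→ 15625
15625 —HB5→ 5^(5 + 1) —bump→ 6^(6 + 1) = 279936 —(−1)→ 279935
279935 —HB6→ 5·6^6 + 5·6^5 + 5·6^4 + 5·6^3 + 5·6^2 + 5·6 + 5 —bump→ 5·7^7 + 5·7^5 + 5·7^4 + 5·7^3 + 5·7^2 + 5·7 + 5 = 4215755 —(−1)→ 4215754
4215754 —HB7→ 5·7^7 + 5·7^5 + 5·7^4 + 5·7^3 + 5·7^2 + 5·7 + 4 —bump→ 5·8^8 + 5·8^5 + 5·8^4 + 5·8^3 + 5·8^2 + 5·8 + 4 = 84073324 —(−1)→ 84073323

ω^ω·5 + ω^5·5 + ω^4·5 + ω^3·5 + ω^2·5 + ω·5 + 4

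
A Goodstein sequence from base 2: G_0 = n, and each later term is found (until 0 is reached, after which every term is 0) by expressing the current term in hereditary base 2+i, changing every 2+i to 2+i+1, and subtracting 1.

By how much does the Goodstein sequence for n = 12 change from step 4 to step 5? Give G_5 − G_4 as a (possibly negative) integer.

i=0: 12 = 2^(2 + 1) + 2^2 (b=2); 2→3: 3^(3 + 1) + 3^3 = 108; 108−1 = 107
i=1: 107 = 3^(3 + 1) + 2·3^2 + 2·3 + 2 (b=3); 3→4: 4^(4 + 1) + 2·4^2 + 2·4 + 2 = 1066; 1066−1 = 1065
i=2: 1065 = 4^(4 + 1) + 2·4^2 + 2·4 + 1 (b=4); 4→5: 5^(5 + 1) + 2·5^2 + 2·5 + 1 = 15686; 15686−1 = 15685
i=3: 15685 = 5^(5 + 1) + 2·5^2 + 2·5 (b=5); 5→6: 6^(6 + 1) + 2·6^2 + 2·6 = 280020; 280020−1 = 280019
i=4: 280019 = 6^(6 + 1) + 2·6^2 + 6 + 5 (b=6); 6→7: 7^(7 + 1) + 2·7^2 + 7 + 5 = 5764911; 5764911−1 = 5764910

5484891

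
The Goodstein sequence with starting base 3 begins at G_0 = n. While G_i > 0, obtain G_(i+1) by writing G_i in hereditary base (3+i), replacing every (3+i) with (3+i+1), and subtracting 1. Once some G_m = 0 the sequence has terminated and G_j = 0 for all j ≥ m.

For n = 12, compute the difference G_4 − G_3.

(0) 12|_3 = 3^2 + 3 ↦ 4^2 + 4|_4 = 20 ⇒ 19
(1) 19|_4 = 4^2 + 3 ↦ 5^2 + 3|_5 = 28 ⇒ 27
(2) 27|_5 = 5^2 + 2 ↦ 6^2 + 2|_6 = 38 ⇒ 37
(3) 37|_6 = 6^2 + 1 ↦ 7^2 + 1|_7 = 50 ⇒ 49

12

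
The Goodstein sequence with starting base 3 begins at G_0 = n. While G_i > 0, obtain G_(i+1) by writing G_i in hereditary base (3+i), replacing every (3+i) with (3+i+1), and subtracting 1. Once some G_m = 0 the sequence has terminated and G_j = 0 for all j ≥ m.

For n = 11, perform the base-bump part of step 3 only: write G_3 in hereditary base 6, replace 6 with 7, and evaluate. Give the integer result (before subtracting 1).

40

G_0 = 11. HB_3(11) = 3^2 + 2. Bump = 18. G_1 = 17.
G_1 = 17. HB_4(17) = 4^2 + 1. Bump = 26. G_2 = 25.
G_2 = 25. HB_5(25) = 5^2. Bump = 36. G_3 = 35.
G_3 = 35. HB_6(35) = 5·6 + 5. Bump = 40. G_4 = 39.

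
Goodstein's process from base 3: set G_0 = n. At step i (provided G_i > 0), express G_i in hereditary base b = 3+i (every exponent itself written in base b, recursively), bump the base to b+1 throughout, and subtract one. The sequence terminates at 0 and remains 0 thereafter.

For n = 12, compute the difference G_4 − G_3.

G_0 = 12. HB_3(12) = 3^2 + 3. Bump = 20. G_1 = 19.
G_1 = 19. HB_4(19) = 4^2 + 3. Bump = 28. G_2 = 27.
G_2 = 27. HB_5(27) = 5^2 + 2. Bump = 38. G_3 = 37.
G_3 = 37. HB_6(37) = 6^2 + 1. Bump = 50. G_4 = 49.

12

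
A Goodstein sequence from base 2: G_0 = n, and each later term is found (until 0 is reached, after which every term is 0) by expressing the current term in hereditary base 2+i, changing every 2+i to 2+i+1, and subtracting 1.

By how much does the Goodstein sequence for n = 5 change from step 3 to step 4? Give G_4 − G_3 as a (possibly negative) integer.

G_0=5  [base 2] 2^2 + 1  →[2↦3]→  3^3 + 1 = 28  −1 ⇒ G_1=27
G_1=27  [base 3] 3^3  →[3↦4]→  4^4 = 256  −1 ⇒ G_2=255
G_2=255  [base 4] 3·4^3 + 3·4^2 + 3·4 + 3  →[4↦5]→  3·5^3 + 3·5^2 + 3·5 + 3 = 468  −1 ⇒ G_3=467
G_3=467  [base 5] 3·5^3 + 3·5^2 + 3·5 + 2  →[5↦6]→  3·6^3 + 3·6^2 + 3·6 + 2 = 776  −1 ⇒ G_4=775

308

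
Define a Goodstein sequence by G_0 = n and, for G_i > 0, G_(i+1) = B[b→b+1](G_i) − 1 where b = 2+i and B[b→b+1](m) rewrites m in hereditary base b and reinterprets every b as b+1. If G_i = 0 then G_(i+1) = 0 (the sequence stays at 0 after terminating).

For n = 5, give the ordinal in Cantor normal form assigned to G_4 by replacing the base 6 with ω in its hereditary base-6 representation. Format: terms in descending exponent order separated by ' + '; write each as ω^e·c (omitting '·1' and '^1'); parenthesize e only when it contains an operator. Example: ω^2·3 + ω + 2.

ω^3·3 + ω^2·3 + ω·3 + 1

[0] 5 ≡ 2^2 + 1 (base 2). Lift 3: 28. −1: 27.
[1] 27 ≡ 3^3 (base 3). Lift 4: 256. −1: 255.
[2] 255 ≡ 3·4^3 + 3·4^2 + 3·4 + 3 (base 4). Lift 5: 468. −1: 467.
[3] 467 ≡ 3·5^3 + 3·5^2 + 3·5 + 2 (base 5). Lift 6: 776. −1: 775.
[4] 775 ≡ 3·6^3 + 3·6^2 + 3·6 + 1 (base 6). Lift 7: 1198. −1: 1197.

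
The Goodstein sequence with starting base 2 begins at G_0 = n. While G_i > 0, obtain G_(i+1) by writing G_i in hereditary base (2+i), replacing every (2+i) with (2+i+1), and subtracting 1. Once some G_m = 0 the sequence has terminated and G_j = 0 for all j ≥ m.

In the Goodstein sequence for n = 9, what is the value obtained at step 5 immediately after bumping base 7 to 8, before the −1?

step 0: 9 = 2^(2 + 1) + 1; sub 3 for 2: 3^(3 + 1) + 1; = 82; G_1 = 82−1 = 81
step 1: 81 = 3^(3 + 1); sub 4 for 3: 4^(4 + 1); = 1024; G_2 = 1024−1 = 1023
step 2: 1023 = 3·4^4 + 3·4^3 + 3·4^2 + 3·4 + 3; sub 5 for 4: 3·5^5 + 3·5^3 + 3·5^2 + 3·5 + 3; = 9843; G_3 = 9843−1 = 9842
step 3: 9842 = 3·5^5 + 3·5^3 + 3·5^2 + 3·5 + 2; sub 6 for 5: 3·6^6 + 3·6^3 + 3·6^2 + 3·6 + 2; = 140744; G_4 = 140744−1 = 140743
step 4: 140743 = 3·6^6 + 3·6^3 + 3·6^2 + 3·6 + 1; sub 7 for 6: 3·7^7 + 3·7^3 + 3·7^2 + 3·7 + 1; = 2471827; G_5 = 2471827−1 = 2471826
step 5: 2471826 = 3·7^7 + 3·7^3 + 3·7^2 + 3·7; sub 8 for 7: 3·8^8 + 3·8^3 + 3·8^2 + 3·8; = 50333400; G_6 = 50333400−1 = 50333399

50333400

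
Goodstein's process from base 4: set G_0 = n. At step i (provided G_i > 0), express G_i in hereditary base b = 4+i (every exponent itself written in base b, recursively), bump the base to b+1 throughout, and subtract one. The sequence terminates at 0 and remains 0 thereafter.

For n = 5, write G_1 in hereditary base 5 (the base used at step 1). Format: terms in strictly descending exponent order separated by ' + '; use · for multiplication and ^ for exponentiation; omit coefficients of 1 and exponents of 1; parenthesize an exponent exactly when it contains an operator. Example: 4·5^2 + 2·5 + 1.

G_0=5  [base 4] 4 + 1  →[4↦5]→  5 + 1 = 6  −1 ⇒ G_1=5
G_1=5  [base 5] 5  →[5↦6]→  6 = 6  −1 ⇒ G_2=5

5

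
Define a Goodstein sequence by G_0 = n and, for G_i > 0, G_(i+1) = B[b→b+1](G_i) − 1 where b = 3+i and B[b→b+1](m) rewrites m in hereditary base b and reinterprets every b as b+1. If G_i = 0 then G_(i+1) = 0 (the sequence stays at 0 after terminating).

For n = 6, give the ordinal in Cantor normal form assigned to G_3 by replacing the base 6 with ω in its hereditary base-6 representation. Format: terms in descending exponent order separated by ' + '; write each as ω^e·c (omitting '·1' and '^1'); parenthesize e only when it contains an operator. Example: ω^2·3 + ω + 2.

ω + 1

6 —HB3→ 2·3 —bump→ 2·4 = 8 —(−1)→ 7
7 —HB4→ 4 + 3 —bump→ 5 + 3 = 8 —(−1)→ 7
7 —HB5→ 5 + 2 —bump→ 6 + 2 = 8 —(−1)→ 7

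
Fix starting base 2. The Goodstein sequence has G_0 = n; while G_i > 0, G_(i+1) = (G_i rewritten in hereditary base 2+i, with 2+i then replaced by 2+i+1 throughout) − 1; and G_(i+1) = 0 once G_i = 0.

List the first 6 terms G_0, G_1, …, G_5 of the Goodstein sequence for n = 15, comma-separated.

step 0: 15 = 2^(2 + 1) + 2^2 + 2 + 1; sub 3 for 2: 3^(3 + 1) + 3^3 + 3 + 1; = 112; G_1 = 112−1 = 111
step 1: 111 = 3^(3 + 1) + 3^3 + 3; sub 4 for 3: 4^(4 + 1) + 4^4 + 4; = 1284; G_2 = 1284−1 = 1283
step 2: 1283 = 4^(4 + 1) + 4^4 + 3; sub 5 for 4: 5^(5 + 1) + 5^5 + 3; = 18753; G_3 = 18753−1 = 18752
step 3: 18752 = 5^(5 + 1) + 5^5 + 2; sub 6 for 5: 6^(6 + 1) + 6^6 + 2; = 326594; G_4 = 326594−1 = 326593
step 4: 326593 = 6^(6 + 1) + 6^6 + 1; sub 7 for 6: 7^(7 + 1) + 7^7 + 1; = 6588345; G_5 = 6588345−1 = 6588344

15, 111, 1283, 18752, 326593, 6588344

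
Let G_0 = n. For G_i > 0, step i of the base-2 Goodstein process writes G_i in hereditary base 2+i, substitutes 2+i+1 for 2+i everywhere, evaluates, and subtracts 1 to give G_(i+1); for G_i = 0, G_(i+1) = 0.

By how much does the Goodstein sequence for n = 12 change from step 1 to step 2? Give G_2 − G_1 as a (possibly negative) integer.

958

step 0: 12 = 2^(2 + 1) + 2^2; sub 3 for 2: 3^(3 + 1) + 3^3; = 108; G_1 = 108−1 = 107
step 1: 107 = 3^(3 + 1) + 2·3^2 + 2·3 + 2; sub 4 for 3: 4^(4 + 1) + 2·4^2 + 2·4 + 2; = 1066; G_2 = 1066−1 = 1065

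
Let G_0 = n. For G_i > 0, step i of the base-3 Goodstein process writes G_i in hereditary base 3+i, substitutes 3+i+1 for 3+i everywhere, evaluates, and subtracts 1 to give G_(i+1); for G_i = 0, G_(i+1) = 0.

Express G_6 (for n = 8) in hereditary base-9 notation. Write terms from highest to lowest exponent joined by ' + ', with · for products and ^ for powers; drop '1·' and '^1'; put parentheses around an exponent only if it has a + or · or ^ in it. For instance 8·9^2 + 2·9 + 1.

9 + 2

base 3: 8 = 2·3 + 2; at 4: 2·4 + 2 = 10; next = 9
base 4: 9 = 2·4 + 1; at 5: 2·5 + 1 = 11; next = 10
base 5: 10 = 2·5; at 6: 2·6 = 12; next = 11
base 6: 11 = 6 + 5; at 7: 7 + 5 = 12; next = 11
base 7: 11 = 7 + 4; at 8: 8 + 4 = 12; next = 11
base 8: 11 = 8 + 3; at 9: 9 + 3 = 12; next = 11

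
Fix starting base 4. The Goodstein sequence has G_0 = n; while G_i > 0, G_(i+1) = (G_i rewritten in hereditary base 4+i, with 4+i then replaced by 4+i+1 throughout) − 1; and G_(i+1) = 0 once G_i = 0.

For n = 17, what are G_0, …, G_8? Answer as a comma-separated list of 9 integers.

17 —HB4→ 4^2 + 1 —bump→ 5^2 + 1 = 26 —(−1)→ 25
25 —HB5→ 5^2 —bump→ 6^2 = 36 —(−1)→ 35
35 —HB6→ 5·6 + 5 —bump→ 5·7 + 5 = 40 —(−1)→ 39
39 —HB7→ 5·7 + 4 —bump→ 5·8 + 4 = 44 —(−1)→ 43
43 —HB8→ 5·8 + 3 —bump→ 5·9 + 3 = 48 —(−1)→ 47
47 —HB9→ 5·9 + 2 —bump→ 5·10 + 2 = 52 —(−1)→ 51
51 —HB10→ 5·10 + 1 —bump→ 5·11 + 1 = 56 —(−1)→ 55
55 —HB11→ 5·11 —bump→ 5·12 = 60 —(−1)→ 59

17, 25, 35, 39, 43, 47, 51, 55, 59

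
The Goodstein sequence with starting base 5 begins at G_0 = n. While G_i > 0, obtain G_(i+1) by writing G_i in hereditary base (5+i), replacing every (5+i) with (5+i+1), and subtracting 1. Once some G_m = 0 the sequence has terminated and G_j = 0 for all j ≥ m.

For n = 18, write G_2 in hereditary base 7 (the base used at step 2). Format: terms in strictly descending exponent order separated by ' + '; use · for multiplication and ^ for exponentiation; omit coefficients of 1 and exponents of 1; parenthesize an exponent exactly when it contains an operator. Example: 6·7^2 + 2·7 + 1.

G_0 = 18. HB_5(18) = 3·5 + 3. Bump = 21. G_1 = 20.
G_1 = 20. HB_6(20) = 3·6 + 2. Bump = 23. G_2 = 22.
G_2 = 22. HB_7(22) = 3·7 + 1. Bump = 25. G_3 = 24.

3·7 + 1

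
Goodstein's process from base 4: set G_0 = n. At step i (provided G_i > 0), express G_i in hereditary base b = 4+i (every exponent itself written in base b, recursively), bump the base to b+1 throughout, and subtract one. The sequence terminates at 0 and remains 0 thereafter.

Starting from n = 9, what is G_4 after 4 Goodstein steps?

G_0 = 9. HB_4(9) = 2·4 + 1. Bump = 11. G_1 = 10.
G_1 = 10. HB_5(10) = 2·5. Bump = 12. G_2 = 11.
G_2 = 11. HB_6(11) = 6 + 5. Bump = 12. G_3 = 11.
G_3 = 11. HB_7(11) = 7 + 4. Bump = 12. G_4 = 11.
G_4 = 11. HB_8(11) = 8 + 3. Bump = 12. G_5 = 11.

11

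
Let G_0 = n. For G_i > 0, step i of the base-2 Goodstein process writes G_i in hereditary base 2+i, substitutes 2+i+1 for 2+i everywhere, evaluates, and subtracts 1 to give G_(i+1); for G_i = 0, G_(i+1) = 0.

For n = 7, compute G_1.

30

[0] 7 ≡ 2^2 + 2 + 1 (base 2). Lift 3: 31. −1: 30.
[1] 30 ≡ 3^3 + 3 (base 3). Lift 4: 260. −1: 259.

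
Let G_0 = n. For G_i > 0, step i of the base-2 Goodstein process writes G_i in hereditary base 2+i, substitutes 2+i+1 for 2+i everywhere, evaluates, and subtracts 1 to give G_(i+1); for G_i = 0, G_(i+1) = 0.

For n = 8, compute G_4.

93395

step 0: 8 = 2^(2 + 1); sub 3 for 2: 3^(3 + 1); = 81; G_1 = 81−1 = 80
step 1: 80 = 2·3^3 + 2·3^2 + 2·3 + 2; sub 4 for 3: 2·4^4 + 2·4^2 + 2·4 + 2; = 554; G_2 = 554−1 = 553
step 2: 553 = 2·4^4 + 2·4^2 + 2·4 + 1; sub 5 for 4: 2·5^5 + 2·5^2 + 2·5 + 1; = 6311; G_3 = 6311−1 = 6310
step 3: 6310 = 2·5^5 + 2·5^2 + 2·5; sub 6 for 5: 2·6^6 + 2·6^2 + 2·6; = 93396; G_4 = 93396−1 = 93395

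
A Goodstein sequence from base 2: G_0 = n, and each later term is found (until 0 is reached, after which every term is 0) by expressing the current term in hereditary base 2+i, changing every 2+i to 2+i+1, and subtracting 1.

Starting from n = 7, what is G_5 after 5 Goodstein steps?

823543

7 —HB2→ 2^2 + 2 + 1 —bump→ 3^3 + 3 + 1 = 31 —(−1)→ 30
30 —HB3→ 3^3 + 3 —bump→ 4^4 + 4 = 260 —(−1)→ 259
259 —HB4→ 4^4 + 3 —bump→ 5^5 + 3 = 3128 —(−1)→ 3127
3127 —HB5→ 5^5 + 2 —bump→ 6^6 + 2 = 46658 —(−1)→ 46657
46657 —HB6→ 6^6 + 1 —bump→ 7^7 + 1 = 823544 —(−1)→ 823543
823543 —HB7→ 7^7 —bump→ 8^8 = 16777216 —(−1)→ 16777215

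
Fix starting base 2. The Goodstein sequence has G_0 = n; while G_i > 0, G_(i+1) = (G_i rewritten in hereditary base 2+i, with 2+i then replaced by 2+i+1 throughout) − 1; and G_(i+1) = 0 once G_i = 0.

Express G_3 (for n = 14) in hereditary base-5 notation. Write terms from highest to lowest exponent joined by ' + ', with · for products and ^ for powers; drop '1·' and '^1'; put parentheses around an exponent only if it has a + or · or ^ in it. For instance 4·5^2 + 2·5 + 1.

5^(5 + 1) + 5^5

base 2: 14 = 2^(2 + 1) + 2^2 + 2; at 3: 3^(3 + 1) + 3^3 + 3 = 111; next = 110
base 3: 110 = 3^(3 + 1) + 3^3 + 2; at 4: 4^(4 + 1) + 4^4 + 2 = 1282; next = 1281
base 4: 1281 = 4^(4 + 1) + 4^4 + 1; at 5: 5^(5 + 1) + 5^5 + 1 = 18751; next = 18750
base 5: 18750 = 5^(5 + 1) + 5^5; at 6: 6^(6 + 1) + 6^6 = 326592; next = 326591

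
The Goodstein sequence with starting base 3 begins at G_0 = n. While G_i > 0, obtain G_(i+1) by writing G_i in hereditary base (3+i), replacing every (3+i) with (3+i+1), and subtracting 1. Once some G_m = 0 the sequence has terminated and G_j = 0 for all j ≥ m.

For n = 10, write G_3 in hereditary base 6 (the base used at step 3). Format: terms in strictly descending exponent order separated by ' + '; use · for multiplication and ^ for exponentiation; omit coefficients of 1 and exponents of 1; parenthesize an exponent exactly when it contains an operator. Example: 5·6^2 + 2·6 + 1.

4·6 + 3

10 —HB3→ 3^2 + 1 —bump→ 4^2 + 1 = 17 —(−1)→ 16
16 —HB4→ 4^2 —bump→ 5^2 = 25 —(−1)→ 24
24 —HB5→ 4·5 + 4 —bump→ 4·6 + 4 = 28 —(−1)→ 27
27 —HB6→ 4·6 + 3 —bump→ 4·7 + 3 = 31 —(−1)→ 30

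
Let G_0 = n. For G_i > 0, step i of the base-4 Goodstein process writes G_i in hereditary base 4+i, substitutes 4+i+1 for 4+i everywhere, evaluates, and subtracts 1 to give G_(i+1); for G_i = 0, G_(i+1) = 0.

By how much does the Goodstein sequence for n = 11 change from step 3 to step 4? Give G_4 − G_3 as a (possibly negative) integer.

i=0: 11 = 2·4 + 3 (b=4); 4→5: 2·5 + 3 = 13; 13−1 = 12
i=1: 12 = 2·5 + 2 (b=5); 5→6: 2·6 + 2 = 14; 14−1 = 13
i=2: 13 = 2·6 + 1 (b=6); 6→7: 2·7 + 1 = 15; 15−1 = 14
i=3: 14 = 2·7 (b=7); 7→8: 2·8 = 16; 16−1 = 15

1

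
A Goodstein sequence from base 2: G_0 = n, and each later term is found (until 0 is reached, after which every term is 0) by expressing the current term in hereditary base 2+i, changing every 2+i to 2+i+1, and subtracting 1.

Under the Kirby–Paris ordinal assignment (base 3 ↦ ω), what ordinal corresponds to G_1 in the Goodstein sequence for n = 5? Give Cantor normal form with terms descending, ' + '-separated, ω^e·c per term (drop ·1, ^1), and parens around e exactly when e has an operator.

i=0: 5 = 2^2 + 1 (b=2); 2→3: 3^3 + 1 = 28; 28−1 = 27
i=1: 27 = 3^3 (b=3); 3→4: 4^4 = 256; 256−1 = 255

ω^ω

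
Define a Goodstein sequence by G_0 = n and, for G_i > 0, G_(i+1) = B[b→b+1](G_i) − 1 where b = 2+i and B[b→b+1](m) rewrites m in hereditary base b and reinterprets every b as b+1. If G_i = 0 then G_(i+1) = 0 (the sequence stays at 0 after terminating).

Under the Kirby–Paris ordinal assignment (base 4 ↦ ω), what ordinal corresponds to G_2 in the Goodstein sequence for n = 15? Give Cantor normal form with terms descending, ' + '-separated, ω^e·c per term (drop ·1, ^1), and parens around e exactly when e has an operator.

(0) 15|_2 = 2^(2 + 1) + 2^2 + 2 + 1 ↦ 3^(3 + 1) + 3^3 + 3 + 1|_3 = 112 ⇒ 111
(1) 111|_3 = 3^(3 + 1) + 3^3 + 3 ↦ 4^(4 + 1) + 4^4 + 4|_4 = 1284 ⇒ 1283
(2) 1283|_4 = 4^(4 + 1) + 4^4 + 3 ↦ 5^(5 + 1) + 5^5 + 3|_5 = 18753 ⇒ 18752

ω^(ω + 1) + ω^ω + 3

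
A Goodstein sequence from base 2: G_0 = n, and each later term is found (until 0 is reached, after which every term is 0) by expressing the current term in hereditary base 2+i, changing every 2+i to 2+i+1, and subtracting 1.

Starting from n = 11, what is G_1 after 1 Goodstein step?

11 —HB2→ 2^(2 + 1) + 2 + 1 —bump→ 3^(3 + 1) + 3 + 1 = 85 —(−1)→ 84
84 —HB3→ 3^(3 + 1) + 3 —bump→ 4^(4 + 1) + 4 = 1028 —(−1)→ 1027

84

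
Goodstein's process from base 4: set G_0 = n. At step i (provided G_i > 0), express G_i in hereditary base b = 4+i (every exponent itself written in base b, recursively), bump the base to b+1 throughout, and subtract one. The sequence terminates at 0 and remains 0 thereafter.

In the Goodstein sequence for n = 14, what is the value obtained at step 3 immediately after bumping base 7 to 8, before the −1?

G_0 = 14. HB_4(14) = 3·4 + 2. Bump = 17. G_1 = 16.
G_1 = 16. HB_5(16) = 3·5 + 1. Bump = 19. G_2 = 18.
G_2 = 18. HB_6(18) = 3·6. Bump = 21. G_3 = 20.
G_3 = 20. HB_7(20) = 2·7 + 6. Bump = 22. G_4 = 21.

22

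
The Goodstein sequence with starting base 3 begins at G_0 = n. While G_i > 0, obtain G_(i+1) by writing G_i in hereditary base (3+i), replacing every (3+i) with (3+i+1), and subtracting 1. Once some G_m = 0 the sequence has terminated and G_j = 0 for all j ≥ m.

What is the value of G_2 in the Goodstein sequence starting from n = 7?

9

[0] 7 ≡ 2·3 + 1 (base 3). Lift 4: 9. −1: 8.
[1] 8 ≡ 2·4 (base 4). Lift 5: 10. −1: 9.
[2] 9 ≡ 5 + 4 (base 5). Lift 6: 10. −1: 9.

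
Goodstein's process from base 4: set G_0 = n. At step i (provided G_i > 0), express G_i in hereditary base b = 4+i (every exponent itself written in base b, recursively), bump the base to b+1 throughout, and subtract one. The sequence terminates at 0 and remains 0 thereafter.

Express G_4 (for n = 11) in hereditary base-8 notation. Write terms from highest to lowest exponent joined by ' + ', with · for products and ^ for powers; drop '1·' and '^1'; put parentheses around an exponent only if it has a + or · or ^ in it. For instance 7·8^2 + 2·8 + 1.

step 0: 11 = 2·4 + 3; sub 5 for 4: 2·5 + 3; = 13; G_1 = 13−1 = 12
step 1: 12 = 2·5 + 2; sub 6 for 5: 2·6 + 2; = 14; G_2 = 14−1 = 13
step 2: 13 = 2·6 + 1; sub 7 for 6: 2·7 + 1; = 15; G_3 = 15−1 = 14
step 3: 14 = 2·7; sub 8 for 7: 2·8; = 16; G_4 = 16−1 = 15
step 4: 15 = 8 + 7; sub 9 for 8: 9 + 7; = 16; G_5 = 16−1 = 15

8 + 7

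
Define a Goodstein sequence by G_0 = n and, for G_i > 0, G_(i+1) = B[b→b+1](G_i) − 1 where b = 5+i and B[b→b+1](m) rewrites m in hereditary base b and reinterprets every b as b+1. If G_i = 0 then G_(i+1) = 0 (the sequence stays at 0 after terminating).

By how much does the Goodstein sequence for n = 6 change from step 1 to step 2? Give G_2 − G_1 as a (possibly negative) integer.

0

(0) 6|_5 = 5 + 1 ↦ 6 + 1|_6 = 7 ⇒ 6
(1) 6|_6 = 6 ↦ 7|_7 = 7 ⇒ 6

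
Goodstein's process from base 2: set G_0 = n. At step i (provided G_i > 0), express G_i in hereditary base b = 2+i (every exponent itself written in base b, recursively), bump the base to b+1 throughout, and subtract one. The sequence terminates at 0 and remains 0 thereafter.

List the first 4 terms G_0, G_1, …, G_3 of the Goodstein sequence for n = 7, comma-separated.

7, 30, 259, 3127

step 0: 7 = 2^2 + 2 + 1; sub 3 for 2: 3^3 + 3 + 1; = 31; G_1 = 31−1 = 30
step 1: 30 = 3^3 + 3; sub 4 for 3: 4^4 + 4; = 260; G_2 = 260−1 = 259
step 2: 259 = 4^4 + 3; sub 5 for 4: 5^5 + 3; = 3128; G_3 = 3128−1 = 3127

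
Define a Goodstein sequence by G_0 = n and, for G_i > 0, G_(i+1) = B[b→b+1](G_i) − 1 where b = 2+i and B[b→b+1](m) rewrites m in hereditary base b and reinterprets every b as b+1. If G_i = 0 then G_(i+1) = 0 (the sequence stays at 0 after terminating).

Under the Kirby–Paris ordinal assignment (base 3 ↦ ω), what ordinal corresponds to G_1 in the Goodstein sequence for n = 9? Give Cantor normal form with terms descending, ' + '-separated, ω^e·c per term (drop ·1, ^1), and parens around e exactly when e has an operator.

ω^(ω + 1)

step 0: 9 = 2^(2 + 1) + 1; sub 3 for 2: 3^(3 + 1) + 1; = 82; G_1 = 82−1 = 81
step 1: 81 = 3^(3 + 1); sub 4 for 3: 4^(4 + 1); = 1024; G_2 = 1024−1 = 1023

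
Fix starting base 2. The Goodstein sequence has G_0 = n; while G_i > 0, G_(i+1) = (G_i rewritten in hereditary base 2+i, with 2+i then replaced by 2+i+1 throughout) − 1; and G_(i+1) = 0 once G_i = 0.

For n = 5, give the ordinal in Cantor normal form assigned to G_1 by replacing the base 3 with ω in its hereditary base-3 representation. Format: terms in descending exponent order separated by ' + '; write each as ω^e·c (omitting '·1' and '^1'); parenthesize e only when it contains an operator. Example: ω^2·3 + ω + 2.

ω^ω

base 2: 5 = 2^2 + 1; at 3: 3^3 + 1 = 28; next = 27
base 3: 27 = 3^3; at 4: 4^4 = 256; next = 255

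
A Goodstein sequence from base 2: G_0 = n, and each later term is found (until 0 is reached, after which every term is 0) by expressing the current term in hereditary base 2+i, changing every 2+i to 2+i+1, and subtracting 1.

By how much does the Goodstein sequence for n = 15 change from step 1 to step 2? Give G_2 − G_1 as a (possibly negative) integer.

1172

step 0: 15 = 2^(2 + 1) + 2^2 + 2 + 1; sub 3 for 2: 3^(3 + 1) + 3^3 + 3 + 1; = 112; G_1 = 112−1 = 111
step 1: 111 = 3^(3 + 1) + 3^3 + 3; sub 4 for 3: 4^(4 + 1) + 4^4 + 4; = 1284; G_2 = 1284−1 = 1283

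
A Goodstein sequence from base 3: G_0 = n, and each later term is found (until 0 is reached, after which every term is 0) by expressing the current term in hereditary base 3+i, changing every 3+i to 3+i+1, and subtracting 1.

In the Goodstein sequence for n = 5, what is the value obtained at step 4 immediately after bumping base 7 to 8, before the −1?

(0) 5|_3 = 3 + 2 ↦ 4 + 2|_4 = 6 ⇒ 5
(1) 5|_4 = 4 + 1 ↦ 5 + 1|_5 = 6 ⇒ 5
(2) 5|_5 = 5 ↦ 6|_6 = 6 ⇒ 5
(3) 5|_6 = 5 ↦ 5|_7 = 5 ⇒ 4
(4) 4|_7 = 4 ↦ 4|_8 = 4 ⇒ 3

4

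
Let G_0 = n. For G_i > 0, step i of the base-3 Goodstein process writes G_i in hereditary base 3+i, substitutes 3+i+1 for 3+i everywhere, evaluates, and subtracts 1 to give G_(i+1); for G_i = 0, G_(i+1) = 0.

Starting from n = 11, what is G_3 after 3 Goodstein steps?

i=0: 11 = 3^2 + 2 (b=3); 3→4: 4^2 + 2 = 18; 18−1 = 17
i=1: 17 = 4^2 + 1 (b=4); 4→5: 5^2 + 1 = 26; 26−1 = 25
i=2: 25 = 5^2 (b=5); 5→6: 6^2 = 36; 36−1 = 35
i=3: 35 = 5·6 + 5 (b=6); 6→7: 5·7 + 5 = 40; 40−1 = 39

35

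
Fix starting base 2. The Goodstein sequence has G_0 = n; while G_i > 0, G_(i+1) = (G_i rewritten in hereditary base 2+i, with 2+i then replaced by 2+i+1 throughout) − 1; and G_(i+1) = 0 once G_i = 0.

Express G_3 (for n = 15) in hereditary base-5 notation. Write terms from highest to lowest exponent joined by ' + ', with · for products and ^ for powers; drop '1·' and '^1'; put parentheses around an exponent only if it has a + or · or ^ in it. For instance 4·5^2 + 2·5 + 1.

5^(5 + 1) + 5^5 + 2

[0] 15 ≡ 2^(2 + 1) + 2^2 + 2 + 1 (base 2). Lift 3: 112. −1: 111.
[1] 111 ≡ 3^(3 + 1) + 3^3 + 3 (base 3). Lift 4: 1284. −1: 1283.
[2] 1283 ≡ 4^(4 + 1) + 4^4 + 3 (base 4). Lift 5: 18753. −1: 18752.
[3] 18752 ≡ 5^(5 + 1) + 5^5 + 2 (base 5). Lift 6: 326594. −1: 326593.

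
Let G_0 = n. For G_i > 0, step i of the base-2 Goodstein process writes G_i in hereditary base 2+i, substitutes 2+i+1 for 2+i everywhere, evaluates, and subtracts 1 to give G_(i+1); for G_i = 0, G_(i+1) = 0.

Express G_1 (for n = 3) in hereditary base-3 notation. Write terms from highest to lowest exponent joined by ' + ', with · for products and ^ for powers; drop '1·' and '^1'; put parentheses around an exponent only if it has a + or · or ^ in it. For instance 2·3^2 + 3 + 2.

i=0: 3 = 2 + 1 (b=2); 2→3: 3 + 1 = 4; 4−1 = 3
i=1: 3 = 3 (b=3); 3→4: 4 = 4; 4−1 = 3

3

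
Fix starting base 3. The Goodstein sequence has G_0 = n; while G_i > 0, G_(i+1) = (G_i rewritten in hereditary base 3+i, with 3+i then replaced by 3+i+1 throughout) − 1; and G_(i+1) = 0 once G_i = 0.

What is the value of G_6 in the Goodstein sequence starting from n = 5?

2

G_0=5  [base 3] 3 + 2  →[3↦4]→  4 + 2 = 6  −1 ⇒ G_1=5
G_1=5  [base 4] 4 + 1  →[4↦5]→  5 + 1 = 6  −1 ⇒ G_2=5
G_2=5  [base 5] 5  →[5↦6]→  6 = 6  −1 ⇒ G_3=5
G_3=5  [base 6] 5  →[6↦7]→  5 = 5  −1 ⇒ G_4=4
G_4=4  [base 7] 4  →[7↦8]→  4 = 4  −1 ⇒ G_5=3
G_5=3  [base 8] 3  →[8↦9]→  3 = 3  −1 ⇒ G_6=2
G_6=2  [base 9] 2  →[9↦10]→  2 = 2  −1 ⇒ G_7=1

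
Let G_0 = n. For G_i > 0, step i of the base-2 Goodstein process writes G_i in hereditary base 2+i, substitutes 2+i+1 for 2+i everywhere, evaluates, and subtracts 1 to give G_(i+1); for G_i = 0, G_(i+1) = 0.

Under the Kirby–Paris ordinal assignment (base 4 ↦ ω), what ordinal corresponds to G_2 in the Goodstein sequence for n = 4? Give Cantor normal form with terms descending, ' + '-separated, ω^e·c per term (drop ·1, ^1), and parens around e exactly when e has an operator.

step 0: 4 = 2^2; sub 3 for 2: 3^3; = 27; G_1 = 27−1 = 26
step 1: 26 = 2·3^2 + 2·3 + 2; sub 4 for 3: 2·4^2 + 2·4 + 2; = 42; G_2 = 42−1 = 41

ω^2·2 + ω·2 + 1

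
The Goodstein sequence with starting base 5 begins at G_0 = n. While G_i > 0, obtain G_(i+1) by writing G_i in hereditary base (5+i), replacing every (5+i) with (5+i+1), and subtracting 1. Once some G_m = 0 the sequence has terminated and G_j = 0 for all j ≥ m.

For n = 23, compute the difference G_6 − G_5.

2

G_0 = 23. HB_5(23) = 4·5 + 3. Bump = 27. G_1 = 26.
G_1 = 26. HB_6(26) = 4·6 + 2. Bump = 30. G_2 = 29.
G_2 = 29. HB_7(29) = 4·7 + 1. Bump = 33. G_3 = 32.
G_3 = 32. HB_8(32) = 4·8. Bump = 36. G_4 = 35.
G_4 = 35. HB_9(35) = 3·9 + 8. Bump = 38. G_5 = 37.
G_5 = 37. HB_10(37) = 3·10 + 7. Bump = 40. G_6 = 39.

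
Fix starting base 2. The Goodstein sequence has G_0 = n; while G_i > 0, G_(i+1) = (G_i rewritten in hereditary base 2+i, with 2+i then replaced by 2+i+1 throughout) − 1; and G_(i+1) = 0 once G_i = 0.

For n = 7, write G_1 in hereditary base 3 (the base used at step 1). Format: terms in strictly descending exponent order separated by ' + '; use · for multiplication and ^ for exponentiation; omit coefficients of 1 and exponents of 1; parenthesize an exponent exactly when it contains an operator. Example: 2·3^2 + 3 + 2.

base 2: 7 = 2^2 + 2 + 1; at 3: 3^3 + 3 + 1 = 31; next = 30
base 3: 30 = 3^3 + 3; at 4: 4^4 + 4 = 260; next = 259

3^3 + 3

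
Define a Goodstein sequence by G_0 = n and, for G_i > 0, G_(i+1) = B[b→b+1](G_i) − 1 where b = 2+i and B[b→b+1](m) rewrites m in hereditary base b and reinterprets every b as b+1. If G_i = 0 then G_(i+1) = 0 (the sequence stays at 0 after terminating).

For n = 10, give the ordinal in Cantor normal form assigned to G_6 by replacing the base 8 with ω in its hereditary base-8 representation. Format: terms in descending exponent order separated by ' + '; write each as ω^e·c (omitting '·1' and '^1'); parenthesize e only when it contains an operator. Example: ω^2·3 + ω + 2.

base 2: 10 = 2^(2 + 1) + 2; at 3: 3^(3 + 1) + 3 = 84; next = 83
base 3: 83 = 3^(3 + 1) + 2; at 4: 4^(4 + 1) + 2 = 1026; next = 1025
base 4: 1025 = 4^(4 + 1) + 1; at 5: 5^(5 + 1) + 1 = 15626; next = 15625
base 5: 15625 = 5^(5 + 1); at 6: 6^(6 + 1) = 279936; next = 279935
base 6: 279935 = 5·6^6 + 5·6^5 + 5·6^4 + 5·6^3 + 5·6^2 + 5·6 + 5; at 7: 5·7^7 + 5·7^5 + 5·7^4 + 5·7^3 + 5·7^2 + 5·7 + 5 = 4215755; next = 4215754
base 7: 4215754 = 5·7^7 + 5·7^5 + 5·7^4 + 5·7^3 + 5·7^2 + 5·7 + 4; at 8: 5·8^8 + 5·8^5 + 5·8^4 + 5·8^3 + 5·8^2 + 5·8 + 4 = 84073324; next = 84073323
base 8: 84073323 = 5·8^8 + 5·8^5 + 5·8^4 + 5·8^3 + 5·8^2 + 5·8 + 3; at 9: 5·9^9 + 5·9^5 + 5·9^4 + 5·9^3 + 5·9^2 + 5·9 + 3 = 1937434593; next = 1937434592

ω^ω·5 + ω^5·5 + ω^4·5 + ω^3·5 + ω^2·5 + ω·5 + 3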